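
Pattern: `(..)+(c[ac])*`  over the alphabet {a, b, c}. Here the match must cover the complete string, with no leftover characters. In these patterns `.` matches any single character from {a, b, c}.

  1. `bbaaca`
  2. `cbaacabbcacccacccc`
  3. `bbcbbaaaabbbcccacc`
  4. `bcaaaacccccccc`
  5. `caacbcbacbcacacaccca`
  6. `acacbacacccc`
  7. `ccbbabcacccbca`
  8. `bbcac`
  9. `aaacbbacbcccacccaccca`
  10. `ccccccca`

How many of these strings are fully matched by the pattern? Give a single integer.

1 → match
2 → match
3 → match
4 → match
5 → match
6 → match
7 → match
8 → no match
9 → no match
10 → match
Total matched: 8

8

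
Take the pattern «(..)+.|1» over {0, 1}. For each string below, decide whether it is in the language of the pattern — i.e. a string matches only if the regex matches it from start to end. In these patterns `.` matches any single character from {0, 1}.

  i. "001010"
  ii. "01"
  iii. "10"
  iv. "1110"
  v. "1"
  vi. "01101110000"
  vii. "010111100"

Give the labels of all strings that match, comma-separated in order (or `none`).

v, vi, vii

i → no match
ii → no match
iii → no match
iv → no match
v → match
vi → match
vii → match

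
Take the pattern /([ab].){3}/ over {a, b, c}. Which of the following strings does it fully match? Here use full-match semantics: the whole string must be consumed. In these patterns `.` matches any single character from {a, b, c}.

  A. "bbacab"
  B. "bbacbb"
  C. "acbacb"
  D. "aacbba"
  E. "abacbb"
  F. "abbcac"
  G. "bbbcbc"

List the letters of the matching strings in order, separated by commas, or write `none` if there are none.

A, B, E, F, G

A → match
B → match
C → no match
D → no match
E → match
F → match
G → match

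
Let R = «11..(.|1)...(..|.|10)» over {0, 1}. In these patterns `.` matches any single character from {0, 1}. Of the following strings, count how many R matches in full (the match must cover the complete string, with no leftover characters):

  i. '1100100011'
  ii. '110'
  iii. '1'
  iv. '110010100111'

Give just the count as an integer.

i → match
ii → no match
iii → no match — must start with '11'
iv → no match
Total matched: 1

1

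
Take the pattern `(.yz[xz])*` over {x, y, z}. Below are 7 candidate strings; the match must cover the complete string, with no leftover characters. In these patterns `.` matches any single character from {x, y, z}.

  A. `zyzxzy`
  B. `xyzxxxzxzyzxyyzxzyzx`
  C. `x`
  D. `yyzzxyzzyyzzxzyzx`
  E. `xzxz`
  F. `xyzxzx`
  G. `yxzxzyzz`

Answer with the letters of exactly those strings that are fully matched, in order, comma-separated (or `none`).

none

A. `zyzxzy` → no match
B → no match
C. `x` → no match
D → no match
E. `xzxz` → no match
F. `xyzxzx` → no match
G. `yxzxzyzz` → no match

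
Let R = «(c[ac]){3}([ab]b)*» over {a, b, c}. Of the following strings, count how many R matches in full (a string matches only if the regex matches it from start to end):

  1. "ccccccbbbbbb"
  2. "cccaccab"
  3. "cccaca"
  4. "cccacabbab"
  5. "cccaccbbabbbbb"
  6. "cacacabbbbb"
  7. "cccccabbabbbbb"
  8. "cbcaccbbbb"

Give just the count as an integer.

1 → match
2 → match
3 → match
4 → match
5 → match
6 → no match
7 → match
8 → no match
Total matched: 6

6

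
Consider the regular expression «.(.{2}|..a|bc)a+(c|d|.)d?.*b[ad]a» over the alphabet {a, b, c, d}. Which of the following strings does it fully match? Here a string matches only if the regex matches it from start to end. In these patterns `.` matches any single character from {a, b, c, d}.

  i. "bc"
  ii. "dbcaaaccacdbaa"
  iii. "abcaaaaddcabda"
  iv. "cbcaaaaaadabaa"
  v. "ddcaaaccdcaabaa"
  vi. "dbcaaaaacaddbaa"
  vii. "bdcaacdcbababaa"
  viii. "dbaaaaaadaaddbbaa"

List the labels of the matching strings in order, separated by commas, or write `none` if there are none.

i → no match — must end with "a"
ii → match
iii → match
iv → match
v → match
vi → match
vii → match
viii → match

ii, iii, iv, v, vi, vii, viii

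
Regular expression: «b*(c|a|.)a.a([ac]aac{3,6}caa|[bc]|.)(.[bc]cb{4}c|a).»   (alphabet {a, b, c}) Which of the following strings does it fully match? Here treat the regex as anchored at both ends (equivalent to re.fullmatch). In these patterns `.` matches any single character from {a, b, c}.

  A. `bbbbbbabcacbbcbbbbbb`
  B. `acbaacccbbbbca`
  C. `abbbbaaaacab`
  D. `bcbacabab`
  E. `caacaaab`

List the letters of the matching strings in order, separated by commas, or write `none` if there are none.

A → no match
B → no match
C → no match
D → no match
E → no match

none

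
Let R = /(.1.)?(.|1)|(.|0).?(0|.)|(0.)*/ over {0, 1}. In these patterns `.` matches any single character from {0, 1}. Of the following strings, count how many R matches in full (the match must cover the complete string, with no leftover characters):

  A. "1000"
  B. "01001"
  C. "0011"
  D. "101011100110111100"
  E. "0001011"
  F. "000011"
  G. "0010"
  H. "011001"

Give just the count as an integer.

0

A → no match
B → no match
C → no match
D → no match
E → no match
F → no match
G → no match
H → no match
Total matched: 0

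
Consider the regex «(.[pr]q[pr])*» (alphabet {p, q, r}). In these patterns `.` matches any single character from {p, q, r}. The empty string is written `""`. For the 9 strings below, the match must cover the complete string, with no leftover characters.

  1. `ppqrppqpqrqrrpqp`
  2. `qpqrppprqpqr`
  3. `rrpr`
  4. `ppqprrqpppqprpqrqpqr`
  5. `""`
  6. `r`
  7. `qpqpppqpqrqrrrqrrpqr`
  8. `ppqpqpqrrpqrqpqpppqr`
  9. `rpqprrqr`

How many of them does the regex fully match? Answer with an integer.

6

1 → match
2 → no match
3 → no match
4 → match
5 → match
6 → no match
7 → match
8 → match
9 → match
Total matched: 6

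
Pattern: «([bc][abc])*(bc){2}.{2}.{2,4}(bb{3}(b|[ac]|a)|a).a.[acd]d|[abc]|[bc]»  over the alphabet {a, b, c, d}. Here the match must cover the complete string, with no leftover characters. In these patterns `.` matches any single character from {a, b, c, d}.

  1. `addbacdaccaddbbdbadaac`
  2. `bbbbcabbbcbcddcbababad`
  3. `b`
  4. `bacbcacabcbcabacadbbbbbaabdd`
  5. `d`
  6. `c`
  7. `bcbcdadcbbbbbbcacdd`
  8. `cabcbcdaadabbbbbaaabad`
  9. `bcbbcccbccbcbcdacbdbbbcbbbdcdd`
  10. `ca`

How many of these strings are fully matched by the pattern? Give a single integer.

6

1 → no match
2 → match
3 → match
4 → match
5 → no match
6 → match
7 → match
8 → match
9 → no match
10 → no match
Total matched: 6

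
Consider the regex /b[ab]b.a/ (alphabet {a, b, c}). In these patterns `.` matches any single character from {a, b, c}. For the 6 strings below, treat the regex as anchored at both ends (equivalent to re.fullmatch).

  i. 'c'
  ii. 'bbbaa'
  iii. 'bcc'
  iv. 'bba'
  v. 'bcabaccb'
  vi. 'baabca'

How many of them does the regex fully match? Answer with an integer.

1

i → no match — must start with 'b'
ii → match
iii → no match — must end with 'a'
iv → no match
v → no match — must end with 'a'
vi → no match
Total matched: 1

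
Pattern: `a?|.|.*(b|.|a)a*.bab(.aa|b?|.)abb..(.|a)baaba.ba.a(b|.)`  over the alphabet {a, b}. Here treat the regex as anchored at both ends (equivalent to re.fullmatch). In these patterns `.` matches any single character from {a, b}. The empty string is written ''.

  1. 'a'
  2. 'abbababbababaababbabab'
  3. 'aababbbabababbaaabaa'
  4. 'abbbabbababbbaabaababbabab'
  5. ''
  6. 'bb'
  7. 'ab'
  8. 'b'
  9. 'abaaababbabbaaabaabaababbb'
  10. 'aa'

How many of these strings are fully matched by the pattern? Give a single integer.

5

1 → match
2 → match
3 → no match
4 → match
5 → match
6 → no match
7 → no match
8 → match
9 → no match
10 → no match
Total matched: 5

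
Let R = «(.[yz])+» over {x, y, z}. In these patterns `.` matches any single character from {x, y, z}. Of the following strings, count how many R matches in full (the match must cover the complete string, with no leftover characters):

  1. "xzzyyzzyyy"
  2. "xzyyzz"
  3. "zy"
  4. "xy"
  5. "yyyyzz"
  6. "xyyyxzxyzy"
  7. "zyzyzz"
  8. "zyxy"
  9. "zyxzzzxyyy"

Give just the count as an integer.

9

1 → match
2 → match
3 → match
4 → match
5 → match
6 → match
7 → match
8 → match
9 → match
Total matched: 9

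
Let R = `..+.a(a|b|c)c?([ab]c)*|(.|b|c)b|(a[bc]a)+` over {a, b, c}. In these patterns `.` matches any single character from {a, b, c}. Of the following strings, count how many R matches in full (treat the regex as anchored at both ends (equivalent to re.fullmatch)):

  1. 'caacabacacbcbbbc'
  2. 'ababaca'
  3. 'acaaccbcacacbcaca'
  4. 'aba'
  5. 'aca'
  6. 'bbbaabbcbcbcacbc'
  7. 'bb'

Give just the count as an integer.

1 → no match
2 → no match
3 → no match
4 → match
5 → match
6 → match
7 → match
Total matched: 4

4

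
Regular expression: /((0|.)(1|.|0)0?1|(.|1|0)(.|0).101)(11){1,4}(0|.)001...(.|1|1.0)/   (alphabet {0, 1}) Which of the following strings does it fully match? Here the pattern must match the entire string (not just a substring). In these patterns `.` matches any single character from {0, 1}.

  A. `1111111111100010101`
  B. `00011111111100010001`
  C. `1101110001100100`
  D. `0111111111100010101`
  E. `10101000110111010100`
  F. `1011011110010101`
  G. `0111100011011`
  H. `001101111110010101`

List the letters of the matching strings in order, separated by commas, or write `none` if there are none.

A → match
B → match
C → match
D → match
E → no match
F → match
G → match
H → match

A, B, C, D, F, G, H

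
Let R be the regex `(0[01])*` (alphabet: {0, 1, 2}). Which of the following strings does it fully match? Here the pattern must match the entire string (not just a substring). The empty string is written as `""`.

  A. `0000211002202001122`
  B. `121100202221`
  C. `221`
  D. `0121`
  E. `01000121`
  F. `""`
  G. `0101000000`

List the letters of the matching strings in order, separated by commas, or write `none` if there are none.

A → no match
B → no match
C → no match
D → no match
E → no match
F → match
G → match

F, G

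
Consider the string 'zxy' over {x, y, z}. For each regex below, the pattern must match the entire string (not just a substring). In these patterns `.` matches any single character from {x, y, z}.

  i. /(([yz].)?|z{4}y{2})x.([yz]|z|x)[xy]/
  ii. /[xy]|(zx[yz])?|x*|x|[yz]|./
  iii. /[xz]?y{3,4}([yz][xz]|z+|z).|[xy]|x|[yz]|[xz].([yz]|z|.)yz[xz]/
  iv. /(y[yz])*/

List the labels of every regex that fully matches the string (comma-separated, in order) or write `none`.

ii

i → no match
ii → match
iii → no match
iv → no match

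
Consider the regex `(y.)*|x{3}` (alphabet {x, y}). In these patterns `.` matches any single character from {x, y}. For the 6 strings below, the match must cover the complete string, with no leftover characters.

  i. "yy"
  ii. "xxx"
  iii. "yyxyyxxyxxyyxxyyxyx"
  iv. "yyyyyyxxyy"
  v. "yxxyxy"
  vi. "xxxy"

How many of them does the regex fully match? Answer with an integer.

i → match
ii → match
iii → no match
iv → no match
v → no match
vi → no match
Total matched: 2

2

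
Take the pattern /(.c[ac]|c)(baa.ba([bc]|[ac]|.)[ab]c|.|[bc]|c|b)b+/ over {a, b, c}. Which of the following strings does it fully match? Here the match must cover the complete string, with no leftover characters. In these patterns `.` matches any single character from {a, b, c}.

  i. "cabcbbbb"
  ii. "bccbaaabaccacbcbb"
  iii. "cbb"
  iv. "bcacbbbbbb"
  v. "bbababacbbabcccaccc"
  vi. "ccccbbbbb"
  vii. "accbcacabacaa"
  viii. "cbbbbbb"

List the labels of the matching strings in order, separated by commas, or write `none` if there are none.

i → no match
ii → no match
iii → match
iv → match
v → no match — must end with "b"
vi → match
vii → no match — must end with "b"
viii → match

iii, iv, vi, viii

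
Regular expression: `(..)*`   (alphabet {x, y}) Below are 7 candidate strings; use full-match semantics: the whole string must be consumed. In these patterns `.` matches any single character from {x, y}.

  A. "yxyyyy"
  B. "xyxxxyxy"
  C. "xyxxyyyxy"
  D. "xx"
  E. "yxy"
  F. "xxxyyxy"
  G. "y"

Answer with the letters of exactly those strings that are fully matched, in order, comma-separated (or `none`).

A, B, D

A → match
B → match
C → no match
D → match
E → no match
F → no match
G → no match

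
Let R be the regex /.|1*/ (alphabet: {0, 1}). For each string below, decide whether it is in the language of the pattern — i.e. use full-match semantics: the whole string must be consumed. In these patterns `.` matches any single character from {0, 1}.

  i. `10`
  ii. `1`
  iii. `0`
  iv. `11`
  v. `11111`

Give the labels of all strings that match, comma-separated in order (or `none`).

i. `10` → no match
ii. `1` → match
iii. `0` → match
iv. `11` → match
v. `11111` → match

ii, iii, iv, v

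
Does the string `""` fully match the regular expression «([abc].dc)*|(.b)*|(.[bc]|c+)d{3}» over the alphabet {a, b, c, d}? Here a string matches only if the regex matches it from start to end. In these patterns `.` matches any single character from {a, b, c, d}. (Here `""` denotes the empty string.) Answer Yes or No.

Yes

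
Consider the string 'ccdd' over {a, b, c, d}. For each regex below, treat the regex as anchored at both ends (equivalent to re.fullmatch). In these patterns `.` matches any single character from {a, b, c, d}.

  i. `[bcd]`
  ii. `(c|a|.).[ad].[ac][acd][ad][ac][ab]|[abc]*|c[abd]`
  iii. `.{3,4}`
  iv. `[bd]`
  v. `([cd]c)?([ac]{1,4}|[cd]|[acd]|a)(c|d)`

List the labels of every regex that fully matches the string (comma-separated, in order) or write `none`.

iii, v

i → no match
ii → no match
iii → match
iv → no match
v → match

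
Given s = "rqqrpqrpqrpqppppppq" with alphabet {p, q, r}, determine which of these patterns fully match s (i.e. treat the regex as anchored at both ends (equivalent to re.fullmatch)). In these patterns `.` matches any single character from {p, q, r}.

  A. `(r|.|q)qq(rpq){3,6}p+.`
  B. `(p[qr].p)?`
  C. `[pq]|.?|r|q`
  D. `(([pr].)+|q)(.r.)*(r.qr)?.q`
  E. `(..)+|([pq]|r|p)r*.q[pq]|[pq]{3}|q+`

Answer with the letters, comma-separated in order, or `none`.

A → match
B → no match
C → no match
D → no match
E → no match

A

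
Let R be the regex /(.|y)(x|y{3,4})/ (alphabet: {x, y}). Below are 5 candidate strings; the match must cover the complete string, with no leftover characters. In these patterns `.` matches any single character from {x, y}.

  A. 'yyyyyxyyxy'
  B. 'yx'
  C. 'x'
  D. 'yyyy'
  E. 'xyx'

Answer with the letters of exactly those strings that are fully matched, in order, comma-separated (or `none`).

A. 'yyyyyxyyxy' → no match
B. 'yx' → match
C. 'x' → no match
D. 'yyyy' → match
E. 'xyx' → no match

B, D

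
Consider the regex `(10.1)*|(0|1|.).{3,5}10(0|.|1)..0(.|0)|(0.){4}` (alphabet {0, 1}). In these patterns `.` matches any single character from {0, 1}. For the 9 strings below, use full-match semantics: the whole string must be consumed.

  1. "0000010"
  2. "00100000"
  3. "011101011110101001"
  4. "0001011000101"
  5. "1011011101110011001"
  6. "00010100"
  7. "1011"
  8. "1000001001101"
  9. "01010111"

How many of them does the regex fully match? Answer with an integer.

4

1. "0000010" → no match
2. "00100000" → no match
3 → no match
4 → match
5 → no match
6. "00010100" → match
7. "1011" → match
8 → match
9. "01010111" → no match
Total matched: 4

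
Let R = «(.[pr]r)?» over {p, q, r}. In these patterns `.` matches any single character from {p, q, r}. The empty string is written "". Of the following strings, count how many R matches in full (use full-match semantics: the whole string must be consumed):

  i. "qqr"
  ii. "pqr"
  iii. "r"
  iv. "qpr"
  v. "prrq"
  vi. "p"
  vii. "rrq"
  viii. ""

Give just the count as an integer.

2

i. "qqr" → no match
ii. "pqr" → no match
iii. "r" → no match
iv. "qpr" → match
v. "prrq" → no match
vi. "p" → no match
vii. "rrq" → no match
viii. "" → match
Total matched: 2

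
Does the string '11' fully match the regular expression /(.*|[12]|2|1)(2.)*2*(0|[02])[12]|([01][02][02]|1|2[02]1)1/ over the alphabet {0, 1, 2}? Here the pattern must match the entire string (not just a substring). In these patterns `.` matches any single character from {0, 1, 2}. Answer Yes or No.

Yes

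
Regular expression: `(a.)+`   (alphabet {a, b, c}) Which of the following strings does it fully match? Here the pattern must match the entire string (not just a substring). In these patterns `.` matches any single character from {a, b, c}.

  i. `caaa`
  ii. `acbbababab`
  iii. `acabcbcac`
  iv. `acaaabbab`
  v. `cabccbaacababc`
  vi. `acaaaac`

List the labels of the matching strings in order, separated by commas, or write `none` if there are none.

none

i → no match — must start with `a`
ii → no match
iii → no match
iv → no match
v → no match — must start with `a`
vi → no match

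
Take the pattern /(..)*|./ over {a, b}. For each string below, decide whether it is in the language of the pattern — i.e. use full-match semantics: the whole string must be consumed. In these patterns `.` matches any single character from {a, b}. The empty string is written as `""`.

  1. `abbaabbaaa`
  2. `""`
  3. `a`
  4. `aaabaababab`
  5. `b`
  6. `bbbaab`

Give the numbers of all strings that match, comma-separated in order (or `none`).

1. `abbaabbaaa` → match
2. `""` → match
3. `a` → match
4. `aaabaababab` → no match
5. `b` → match
6. `bbbaab` → match

1, 2, 3, 5, 6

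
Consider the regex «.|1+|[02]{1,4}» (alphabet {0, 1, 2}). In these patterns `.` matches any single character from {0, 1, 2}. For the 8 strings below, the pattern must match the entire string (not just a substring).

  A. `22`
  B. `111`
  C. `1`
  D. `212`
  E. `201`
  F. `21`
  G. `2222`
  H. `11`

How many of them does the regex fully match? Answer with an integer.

A → match
B → match
C → match
D → no match
E → no match
F → no match
G → match
H → match
Total matched: 5

5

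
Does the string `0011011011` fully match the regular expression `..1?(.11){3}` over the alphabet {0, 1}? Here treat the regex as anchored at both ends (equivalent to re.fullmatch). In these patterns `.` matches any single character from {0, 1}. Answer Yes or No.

No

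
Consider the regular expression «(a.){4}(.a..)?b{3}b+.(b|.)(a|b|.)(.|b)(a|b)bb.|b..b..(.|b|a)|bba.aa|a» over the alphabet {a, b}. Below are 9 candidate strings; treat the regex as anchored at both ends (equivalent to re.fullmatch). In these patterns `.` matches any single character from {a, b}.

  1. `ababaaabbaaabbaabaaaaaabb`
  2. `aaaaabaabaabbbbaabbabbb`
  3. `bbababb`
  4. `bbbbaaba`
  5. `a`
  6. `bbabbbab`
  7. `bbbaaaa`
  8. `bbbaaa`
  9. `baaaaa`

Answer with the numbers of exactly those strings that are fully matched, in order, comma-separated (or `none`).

1 → no match
2 → no match
3 → match
4 → no match
5 → match
6 → no match
7 → no match
8 → no match
9 → no match

3, 5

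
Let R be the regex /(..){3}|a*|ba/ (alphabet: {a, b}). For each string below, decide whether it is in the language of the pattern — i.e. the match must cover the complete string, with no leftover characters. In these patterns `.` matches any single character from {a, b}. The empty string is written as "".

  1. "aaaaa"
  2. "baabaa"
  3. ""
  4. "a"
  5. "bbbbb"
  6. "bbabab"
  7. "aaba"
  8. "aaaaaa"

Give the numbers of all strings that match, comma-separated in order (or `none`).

1, 2, 3, 4, 6, 8

1 → match
2 → match
3 → match
4 → match
5 → no match
6 → match
7 → no match
8 → match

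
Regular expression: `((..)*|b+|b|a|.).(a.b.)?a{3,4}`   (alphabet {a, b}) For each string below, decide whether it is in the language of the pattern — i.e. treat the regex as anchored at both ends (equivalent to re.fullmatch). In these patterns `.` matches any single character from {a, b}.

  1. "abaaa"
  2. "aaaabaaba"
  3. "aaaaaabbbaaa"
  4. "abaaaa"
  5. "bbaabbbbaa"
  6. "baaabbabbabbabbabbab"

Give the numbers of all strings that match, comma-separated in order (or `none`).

1. "abaaa" → match
2. "aaaabaaba" → no match
3. "aaaaaabbbaaa" → match
4. "abaaaa" → match
5. "bbaabbbbaa" → no match
6 → no match — must end with "a"

1, 3, 4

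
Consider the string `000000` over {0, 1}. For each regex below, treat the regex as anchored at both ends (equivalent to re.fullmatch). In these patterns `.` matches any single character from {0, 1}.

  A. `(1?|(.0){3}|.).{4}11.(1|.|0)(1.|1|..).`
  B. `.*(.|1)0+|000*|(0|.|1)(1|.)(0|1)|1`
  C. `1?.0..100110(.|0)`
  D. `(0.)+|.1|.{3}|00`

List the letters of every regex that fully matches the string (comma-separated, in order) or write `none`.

B, D

A → no match
B → match
C → no match
D → match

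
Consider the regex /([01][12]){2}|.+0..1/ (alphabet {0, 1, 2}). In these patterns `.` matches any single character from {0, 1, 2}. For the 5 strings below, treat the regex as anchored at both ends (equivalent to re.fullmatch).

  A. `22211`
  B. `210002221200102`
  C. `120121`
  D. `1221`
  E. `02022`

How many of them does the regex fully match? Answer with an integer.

1

A → no match
B → no match
C → match
D → no match
E → no match
Total matched: 1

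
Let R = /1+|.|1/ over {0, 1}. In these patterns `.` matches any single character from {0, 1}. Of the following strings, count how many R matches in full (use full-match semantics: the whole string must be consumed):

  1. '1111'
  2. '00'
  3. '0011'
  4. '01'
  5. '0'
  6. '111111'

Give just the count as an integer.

3

1 → match
2 → no match
3 → no match
4 → no match
5 → match
6 → match
Total matched: 3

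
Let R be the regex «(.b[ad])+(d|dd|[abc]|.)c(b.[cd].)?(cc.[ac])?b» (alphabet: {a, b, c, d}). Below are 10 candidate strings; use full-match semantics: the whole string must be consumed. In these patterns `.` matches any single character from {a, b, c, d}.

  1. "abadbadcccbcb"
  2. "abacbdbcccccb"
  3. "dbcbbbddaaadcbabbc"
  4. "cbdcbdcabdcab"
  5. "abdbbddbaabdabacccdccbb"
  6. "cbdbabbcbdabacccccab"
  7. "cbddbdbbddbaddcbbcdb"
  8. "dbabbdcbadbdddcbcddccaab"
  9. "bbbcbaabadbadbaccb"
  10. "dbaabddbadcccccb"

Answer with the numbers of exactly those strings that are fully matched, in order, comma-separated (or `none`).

1, 2, 7, 8, 10

1 → match
2 → match
3 → no match — must end with "b"
4 → no match
5 → no match
6 → no match
7 → match
8 → match
9 → no match
10 → match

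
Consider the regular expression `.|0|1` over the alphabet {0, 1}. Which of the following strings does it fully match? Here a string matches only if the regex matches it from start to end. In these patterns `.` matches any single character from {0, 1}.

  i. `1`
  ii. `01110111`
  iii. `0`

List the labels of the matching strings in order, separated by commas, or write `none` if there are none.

i, iii

i → match
ii → no match
iii → match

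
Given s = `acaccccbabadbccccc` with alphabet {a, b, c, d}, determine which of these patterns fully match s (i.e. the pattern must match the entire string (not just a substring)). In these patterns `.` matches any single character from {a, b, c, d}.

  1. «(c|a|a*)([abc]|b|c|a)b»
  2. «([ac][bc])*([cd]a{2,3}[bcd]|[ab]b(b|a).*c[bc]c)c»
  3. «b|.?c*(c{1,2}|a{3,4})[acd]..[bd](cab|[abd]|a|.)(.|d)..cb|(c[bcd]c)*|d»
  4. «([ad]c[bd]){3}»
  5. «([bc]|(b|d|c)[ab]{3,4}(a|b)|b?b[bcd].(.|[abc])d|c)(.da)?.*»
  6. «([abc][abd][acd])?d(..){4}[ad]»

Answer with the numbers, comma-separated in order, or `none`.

2

1 → no match — must end with `b`
2 → match
3 → no match
4 → no match
5 → no match
6 → no match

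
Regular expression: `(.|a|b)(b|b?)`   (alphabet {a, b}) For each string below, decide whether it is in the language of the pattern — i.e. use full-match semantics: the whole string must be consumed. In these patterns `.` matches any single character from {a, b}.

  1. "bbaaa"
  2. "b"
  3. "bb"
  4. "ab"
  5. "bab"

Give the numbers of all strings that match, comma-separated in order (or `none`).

2, 3, 4

1 → no match
2 → match
3 → match
4 → match
5 → no match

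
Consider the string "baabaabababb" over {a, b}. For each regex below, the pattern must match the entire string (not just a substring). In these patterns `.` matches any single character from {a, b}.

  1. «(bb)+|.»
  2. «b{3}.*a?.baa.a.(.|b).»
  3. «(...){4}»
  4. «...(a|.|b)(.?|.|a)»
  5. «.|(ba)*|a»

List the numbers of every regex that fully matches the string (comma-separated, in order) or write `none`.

1 → no match
2 → no match
3 → match
4 → no match
5 → no match

3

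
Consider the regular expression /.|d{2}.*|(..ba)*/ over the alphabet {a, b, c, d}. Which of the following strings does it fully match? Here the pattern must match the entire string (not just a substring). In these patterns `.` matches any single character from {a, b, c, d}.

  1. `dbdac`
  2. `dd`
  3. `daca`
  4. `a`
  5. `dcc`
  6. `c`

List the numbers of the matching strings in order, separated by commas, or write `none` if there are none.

2, 4, 6

1 → no match
2 → match
3 → no match
4 → match
5 → no match
6 → match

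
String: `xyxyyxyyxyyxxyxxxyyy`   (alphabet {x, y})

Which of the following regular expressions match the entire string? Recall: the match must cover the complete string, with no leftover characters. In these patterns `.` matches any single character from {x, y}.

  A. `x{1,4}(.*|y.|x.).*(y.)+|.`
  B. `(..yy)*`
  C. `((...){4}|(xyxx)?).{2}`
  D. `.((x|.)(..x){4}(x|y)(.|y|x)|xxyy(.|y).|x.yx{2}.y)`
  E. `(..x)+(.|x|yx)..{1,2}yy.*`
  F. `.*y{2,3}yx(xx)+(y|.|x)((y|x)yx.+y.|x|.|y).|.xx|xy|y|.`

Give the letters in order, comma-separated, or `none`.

A → match
B → no match
C → no match
D → no match
E → match
F → no match

A, E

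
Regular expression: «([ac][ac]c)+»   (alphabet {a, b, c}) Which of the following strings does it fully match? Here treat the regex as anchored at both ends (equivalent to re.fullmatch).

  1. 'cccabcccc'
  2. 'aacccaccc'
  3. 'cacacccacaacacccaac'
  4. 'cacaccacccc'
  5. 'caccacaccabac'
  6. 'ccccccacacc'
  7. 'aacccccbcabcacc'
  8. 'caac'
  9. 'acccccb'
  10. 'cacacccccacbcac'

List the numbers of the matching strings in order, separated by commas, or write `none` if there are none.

1 → no match
2 → no match
3 → no match
4 → no match
5 → no match
6 → no match
7 → no match
8 → no match
9 → no match — must end with 'c'
10 → no match

none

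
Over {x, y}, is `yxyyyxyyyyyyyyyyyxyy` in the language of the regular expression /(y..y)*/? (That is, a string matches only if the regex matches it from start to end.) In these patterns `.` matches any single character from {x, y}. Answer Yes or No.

Yes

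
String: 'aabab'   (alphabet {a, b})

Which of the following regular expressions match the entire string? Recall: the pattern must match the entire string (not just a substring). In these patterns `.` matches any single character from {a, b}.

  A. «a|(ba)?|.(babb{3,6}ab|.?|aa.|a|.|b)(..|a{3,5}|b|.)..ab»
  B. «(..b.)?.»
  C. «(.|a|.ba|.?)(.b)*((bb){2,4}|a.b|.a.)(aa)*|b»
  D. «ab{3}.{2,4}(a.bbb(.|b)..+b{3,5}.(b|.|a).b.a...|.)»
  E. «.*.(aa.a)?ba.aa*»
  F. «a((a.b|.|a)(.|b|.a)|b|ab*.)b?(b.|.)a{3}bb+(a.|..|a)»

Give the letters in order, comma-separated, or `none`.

B

A → no match
B → match
C → no match
D → no match — must start with 'ab'
E → no match
F → no match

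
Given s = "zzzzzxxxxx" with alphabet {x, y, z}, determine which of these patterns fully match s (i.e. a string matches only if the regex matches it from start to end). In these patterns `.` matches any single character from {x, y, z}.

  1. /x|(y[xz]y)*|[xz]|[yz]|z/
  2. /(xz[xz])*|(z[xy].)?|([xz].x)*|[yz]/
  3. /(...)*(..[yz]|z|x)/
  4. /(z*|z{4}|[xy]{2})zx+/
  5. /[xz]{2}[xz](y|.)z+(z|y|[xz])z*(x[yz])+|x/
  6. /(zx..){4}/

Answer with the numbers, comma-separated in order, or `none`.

1 → no match
2 → no match
3 → match
4 → match
5 → no match
6 → no match — must start with "zx"

3, 4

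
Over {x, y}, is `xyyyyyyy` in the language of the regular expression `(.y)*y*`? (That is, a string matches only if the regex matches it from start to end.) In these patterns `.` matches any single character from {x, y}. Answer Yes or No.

Yes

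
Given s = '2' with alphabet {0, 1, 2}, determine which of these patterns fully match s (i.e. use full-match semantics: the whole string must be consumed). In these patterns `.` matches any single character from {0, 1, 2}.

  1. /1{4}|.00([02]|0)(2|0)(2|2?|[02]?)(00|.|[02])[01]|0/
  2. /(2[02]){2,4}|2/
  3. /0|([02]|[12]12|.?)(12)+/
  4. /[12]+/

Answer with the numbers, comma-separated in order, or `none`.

1 → no match
2 → match
3 → no match
4 → match

2, 4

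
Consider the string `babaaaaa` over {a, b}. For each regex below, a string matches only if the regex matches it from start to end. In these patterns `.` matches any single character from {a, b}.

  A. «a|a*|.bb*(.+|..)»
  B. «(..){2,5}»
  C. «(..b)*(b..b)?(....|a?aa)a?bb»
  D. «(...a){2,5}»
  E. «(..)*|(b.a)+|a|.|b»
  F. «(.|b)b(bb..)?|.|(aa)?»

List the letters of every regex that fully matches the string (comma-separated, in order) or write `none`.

B, D, E

A → no match
B → match
C → no match — must end with `bb`
D → match
E → match
F → no match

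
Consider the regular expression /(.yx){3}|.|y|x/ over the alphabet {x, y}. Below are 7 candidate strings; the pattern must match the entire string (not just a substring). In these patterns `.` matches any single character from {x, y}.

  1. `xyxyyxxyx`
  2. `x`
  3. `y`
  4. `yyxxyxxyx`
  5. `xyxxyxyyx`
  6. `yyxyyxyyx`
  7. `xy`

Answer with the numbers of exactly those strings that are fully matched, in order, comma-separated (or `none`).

1, 2, 3, 4, 5, 6

1 → match
2 → match
3 → match
4 → match
5 → match
6 → match
7 → no match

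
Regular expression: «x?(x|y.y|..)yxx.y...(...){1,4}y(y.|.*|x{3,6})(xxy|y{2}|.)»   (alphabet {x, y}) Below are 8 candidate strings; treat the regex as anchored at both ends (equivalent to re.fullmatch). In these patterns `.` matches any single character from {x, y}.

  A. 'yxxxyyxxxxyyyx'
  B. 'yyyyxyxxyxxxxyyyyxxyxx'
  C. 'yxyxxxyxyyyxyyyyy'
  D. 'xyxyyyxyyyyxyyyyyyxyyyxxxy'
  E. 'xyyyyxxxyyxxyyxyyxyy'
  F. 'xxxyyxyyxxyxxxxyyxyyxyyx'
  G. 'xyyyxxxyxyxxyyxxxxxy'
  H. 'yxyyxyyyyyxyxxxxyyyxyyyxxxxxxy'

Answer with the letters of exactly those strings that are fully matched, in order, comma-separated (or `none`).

C, E

A → no match
B → no match
C → match
D → no match
E → match
F → no match
G → no match
H → no match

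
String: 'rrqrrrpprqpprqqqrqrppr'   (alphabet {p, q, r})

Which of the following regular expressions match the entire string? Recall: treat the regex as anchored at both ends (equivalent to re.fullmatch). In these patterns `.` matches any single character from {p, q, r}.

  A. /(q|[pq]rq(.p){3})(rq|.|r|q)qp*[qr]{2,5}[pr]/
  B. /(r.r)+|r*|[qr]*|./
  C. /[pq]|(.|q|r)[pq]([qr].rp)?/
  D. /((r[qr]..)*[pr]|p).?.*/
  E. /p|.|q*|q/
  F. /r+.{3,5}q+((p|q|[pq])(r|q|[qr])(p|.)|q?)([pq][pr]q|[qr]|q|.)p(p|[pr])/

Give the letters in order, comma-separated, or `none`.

D

A → no match
B → no match
C → no match
D → match
E → no match
F → no match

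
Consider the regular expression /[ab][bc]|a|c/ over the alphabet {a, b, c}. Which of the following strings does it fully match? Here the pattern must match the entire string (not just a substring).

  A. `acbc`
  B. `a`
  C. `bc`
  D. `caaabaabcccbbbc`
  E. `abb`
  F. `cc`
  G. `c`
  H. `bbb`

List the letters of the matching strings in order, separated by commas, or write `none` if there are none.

A. `acbc` → no match
B. `a` → match
C. `bc` → match
D → no match
E. `abb` → no match
F. `cc` → no match
G. `c` → match
H. `bbb` → no match

B, C, G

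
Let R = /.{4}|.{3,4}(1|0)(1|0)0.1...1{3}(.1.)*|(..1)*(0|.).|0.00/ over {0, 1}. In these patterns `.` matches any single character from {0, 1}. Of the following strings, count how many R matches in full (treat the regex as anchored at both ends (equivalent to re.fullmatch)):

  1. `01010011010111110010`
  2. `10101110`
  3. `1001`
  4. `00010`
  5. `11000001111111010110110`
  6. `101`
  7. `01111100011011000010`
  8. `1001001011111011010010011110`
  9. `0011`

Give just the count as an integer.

5

1 → match
2 → match
3 → match
4 → no match
5 → match
6 → no match
7 → no match
8 → no match
9 → match
Total matched: 5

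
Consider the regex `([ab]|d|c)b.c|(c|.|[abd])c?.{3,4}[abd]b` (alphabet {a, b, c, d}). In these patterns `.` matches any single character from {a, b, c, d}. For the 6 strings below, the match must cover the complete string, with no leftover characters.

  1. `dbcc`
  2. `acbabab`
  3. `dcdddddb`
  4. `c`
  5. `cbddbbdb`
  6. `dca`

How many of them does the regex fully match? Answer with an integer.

1 → match
2 → match
3 → match
4 → no match
5 → no match
6 → no match
Total matched: 3

3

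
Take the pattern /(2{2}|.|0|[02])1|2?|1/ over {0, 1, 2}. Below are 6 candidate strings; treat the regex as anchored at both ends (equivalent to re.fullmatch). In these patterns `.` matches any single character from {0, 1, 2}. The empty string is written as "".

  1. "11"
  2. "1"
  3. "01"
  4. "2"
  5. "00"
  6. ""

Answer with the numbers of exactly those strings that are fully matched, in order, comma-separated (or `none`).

1 → match
2 → match
3 → match
4 → match
5 → no match
6 → match

1, 2, 3, 4, 6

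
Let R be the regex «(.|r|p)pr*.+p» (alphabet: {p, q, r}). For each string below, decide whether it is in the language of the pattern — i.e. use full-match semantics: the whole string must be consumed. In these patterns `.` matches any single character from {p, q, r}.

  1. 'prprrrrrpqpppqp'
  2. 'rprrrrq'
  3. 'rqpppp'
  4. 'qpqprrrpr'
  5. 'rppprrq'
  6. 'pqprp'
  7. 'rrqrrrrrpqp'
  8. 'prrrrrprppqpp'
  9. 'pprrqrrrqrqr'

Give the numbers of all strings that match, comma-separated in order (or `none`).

1 → no match
2 → no match — must end with 'p'
3 → no match
4 → no match — must end with 'p'
5 → no match — must end with 'p'
6 → no match
7 → no match
8 → no match
9 → no match — must end with 'p'

none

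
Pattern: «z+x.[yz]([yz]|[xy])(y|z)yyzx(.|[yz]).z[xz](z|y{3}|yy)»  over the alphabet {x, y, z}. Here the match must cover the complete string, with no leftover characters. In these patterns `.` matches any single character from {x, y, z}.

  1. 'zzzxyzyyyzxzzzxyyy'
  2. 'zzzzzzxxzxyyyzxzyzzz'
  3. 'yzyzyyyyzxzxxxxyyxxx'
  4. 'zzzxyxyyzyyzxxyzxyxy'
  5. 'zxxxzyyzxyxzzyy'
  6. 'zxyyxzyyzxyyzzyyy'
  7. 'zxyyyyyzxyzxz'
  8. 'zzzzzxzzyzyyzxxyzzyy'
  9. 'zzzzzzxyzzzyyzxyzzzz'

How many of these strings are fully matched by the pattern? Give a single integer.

4

1 → no match
2 → match
3 → no match — must start with 'z'
4 → no match
5 → no match
6 → match
7 → no match
8 → match
9 → match
Total matched: 4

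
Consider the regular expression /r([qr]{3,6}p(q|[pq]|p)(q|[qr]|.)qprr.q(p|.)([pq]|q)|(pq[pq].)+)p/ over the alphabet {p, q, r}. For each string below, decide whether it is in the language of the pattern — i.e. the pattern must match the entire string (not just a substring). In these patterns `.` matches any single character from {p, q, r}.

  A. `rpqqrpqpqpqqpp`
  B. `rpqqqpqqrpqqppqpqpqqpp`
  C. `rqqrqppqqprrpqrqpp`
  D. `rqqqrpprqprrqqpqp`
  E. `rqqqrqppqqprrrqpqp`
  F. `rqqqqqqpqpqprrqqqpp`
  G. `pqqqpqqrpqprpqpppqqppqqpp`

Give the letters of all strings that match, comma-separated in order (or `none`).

A → match
B → match
C → no match
D → match
E → match
F → match
G → no match — must start with `r`

A, B, D, E, F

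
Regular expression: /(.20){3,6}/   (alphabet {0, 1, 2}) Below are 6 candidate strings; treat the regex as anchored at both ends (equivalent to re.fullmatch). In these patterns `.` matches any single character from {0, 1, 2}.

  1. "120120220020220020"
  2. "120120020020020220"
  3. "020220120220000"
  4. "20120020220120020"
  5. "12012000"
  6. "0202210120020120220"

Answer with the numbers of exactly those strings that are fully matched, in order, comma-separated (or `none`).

1, 2

1 → match
2 → match
3 → no match — must end with "20"
4 → no match
5 → no match — must end with "20"
6 → no match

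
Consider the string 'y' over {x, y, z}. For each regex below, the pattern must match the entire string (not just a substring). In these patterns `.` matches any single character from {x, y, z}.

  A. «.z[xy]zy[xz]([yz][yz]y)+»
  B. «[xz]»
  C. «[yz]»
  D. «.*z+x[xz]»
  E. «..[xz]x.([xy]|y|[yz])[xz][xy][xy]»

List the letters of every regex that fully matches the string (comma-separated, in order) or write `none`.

C

A → no match
B → no match
C → match
D → no match
E → no match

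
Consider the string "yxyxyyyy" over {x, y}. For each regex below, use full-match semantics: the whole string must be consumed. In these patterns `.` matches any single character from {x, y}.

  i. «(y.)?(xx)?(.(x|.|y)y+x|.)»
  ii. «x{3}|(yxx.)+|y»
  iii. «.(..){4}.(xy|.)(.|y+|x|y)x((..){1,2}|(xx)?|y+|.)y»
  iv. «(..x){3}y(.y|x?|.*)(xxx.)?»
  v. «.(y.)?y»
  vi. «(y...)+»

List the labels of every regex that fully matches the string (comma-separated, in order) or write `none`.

vi

i → no match
ii → no match
iii → no match
iv → no match
v → no match
vi → match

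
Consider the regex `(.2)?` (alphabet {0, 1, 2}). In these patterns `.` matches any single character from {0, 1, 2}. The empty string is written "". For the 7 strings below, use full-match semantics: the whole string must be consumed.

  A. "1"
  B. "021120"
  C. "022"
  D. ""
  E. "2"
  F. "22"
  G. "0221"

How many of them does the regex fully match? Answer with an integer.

2

A. "1" → no match
B. "021120" → no match
C. "022" → no match
D. "" → match
E. "2" → no match
F. "22" → match
G. "0221" → no match
Total matched: 2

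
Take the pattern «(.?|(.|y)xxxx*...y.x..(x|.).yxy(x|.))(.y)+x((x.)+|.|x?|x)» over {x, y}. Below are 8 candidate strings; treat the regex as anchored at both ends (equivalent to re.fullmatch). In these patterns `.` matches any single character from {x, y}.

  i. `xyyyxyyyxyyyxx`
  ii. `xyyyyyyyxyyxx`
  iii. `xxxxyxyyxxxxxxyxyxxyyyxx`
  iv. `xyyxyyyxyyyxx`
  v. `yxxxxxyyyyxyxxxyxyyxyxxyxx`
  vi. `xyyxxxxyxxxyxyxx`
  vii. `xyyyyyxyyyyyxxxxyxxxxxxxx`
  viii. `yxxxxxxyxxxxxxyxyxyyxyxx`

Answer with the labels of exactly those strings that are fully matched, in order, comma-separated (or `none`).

i, iii, iv, v, vi, vii, viii

i → match
ii → no match
iii → match
iv → match
v → match
vi → match
vii → match
viii → match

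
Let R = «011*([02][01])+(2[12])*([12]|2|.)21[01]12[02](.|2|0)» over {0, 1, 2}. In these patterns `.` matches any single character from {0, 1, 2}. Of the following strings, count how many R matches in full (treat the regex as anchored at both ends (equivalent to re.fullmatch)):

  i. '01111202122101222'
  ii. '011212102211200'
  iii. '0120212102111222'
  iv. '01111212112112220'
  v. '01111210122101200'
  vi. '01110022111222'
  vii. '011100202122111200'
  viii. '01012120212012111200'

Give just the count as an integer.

6

i → match
ii → no match
iii → match
iv → no match
v → match
vi → match
vii → match
viii → match
Total matched: 6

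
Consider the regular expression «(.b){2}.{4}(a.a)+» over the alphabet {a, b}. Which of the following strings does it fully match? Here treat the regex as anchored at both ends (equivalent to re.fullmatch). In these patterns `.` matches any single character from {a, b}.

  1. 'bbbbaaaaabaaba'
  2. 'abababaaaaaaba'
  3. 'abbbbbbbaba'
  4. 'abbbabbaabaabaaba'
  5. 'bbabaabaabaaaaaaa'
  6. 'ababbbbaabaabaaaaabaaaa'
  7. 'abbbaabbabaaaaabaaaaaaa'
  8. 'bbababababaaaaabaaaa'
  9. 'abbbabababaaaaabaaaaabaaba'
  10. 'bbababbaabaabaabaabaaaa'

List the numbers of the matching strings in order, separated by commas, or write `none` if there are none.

1 → match
2 → match
3 → match
4 → match
5 → match
6 → match
7 → match
8 → match
9 → match
10 → match

1, 2, 3, 4, 5, 6, 7, 8, 9, 10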